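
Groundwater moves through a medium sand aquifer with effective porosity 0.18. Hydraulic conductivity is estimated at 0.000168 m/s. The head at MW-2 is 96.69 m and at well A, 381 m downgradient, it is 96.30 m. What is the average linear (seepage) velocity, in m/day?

0.0825

Convert K: 0.000168 m/s × 86400 = 14.52 m/day.
Hydraulic gradient i = (96.69 − 96.30) / 381 = 0.39 / 381 = 0.001024.
Darcy flux q = K · i = 14.52 × 0.001024 = 0.01486 m/day.
Seepage velocity v = q / n_e = 0.01486 / 0.18 = 0.08254 m/day.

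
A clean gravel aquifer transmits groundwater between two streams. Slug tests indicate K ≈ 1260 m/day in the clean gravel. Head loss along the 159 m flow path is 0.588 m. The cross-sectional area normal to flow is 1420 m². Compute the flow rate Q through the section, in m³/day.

6620

Hydraulic gradient i = Δh / L = 0.588 / 159 = 0.003698.
Darcy's law: Q = K · A · i = 1260 × 1420 × 0.003698 = 6617 m³/day.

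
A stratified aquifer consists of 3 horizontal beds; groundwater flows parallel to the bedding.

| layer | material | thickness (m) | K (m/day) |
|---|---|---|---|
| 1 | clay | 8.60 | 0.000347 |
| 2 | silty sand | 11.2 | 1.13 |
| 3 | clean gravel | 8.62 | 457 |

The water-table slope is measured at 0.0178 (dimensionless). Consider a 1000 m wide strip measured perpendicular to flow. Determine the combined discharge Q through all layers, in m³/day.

Flow is parallel to layering, so each bed carries its own Darcy discharge and the transmissivities add.
Σ(K_i·b_i) = 0.000347×8.60 + 1.13×11.2 + 457×8.62 = 3952 m²/day.
Hydraulic gradient i = 0.0178.
Q = Σ(K_i·b_i) · W · i = 3952 × 1000 × 0.01780 = 70346 m³/day.

70300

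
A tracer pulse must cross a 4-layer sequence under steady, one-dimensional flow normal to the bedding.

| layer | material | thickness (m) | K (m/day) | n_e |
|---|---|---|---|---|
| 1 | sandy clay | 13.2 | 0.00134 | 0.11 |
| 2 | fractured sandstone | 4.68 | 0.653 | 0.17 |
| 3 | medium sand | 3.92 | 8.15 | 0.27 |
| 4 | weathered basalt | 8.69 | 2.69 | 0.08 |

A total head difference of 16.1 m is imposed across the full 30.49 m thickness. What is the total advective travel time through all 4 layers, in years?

6.71

With flow normal to the layers, continuity requires the same specific discharge q through every layer.
Σ(b_i/K_i) = 13.2/0.00134 + 4.68/0.653 + 3.92/8.15 + 8.69/2.69 = 9862 d.
q = Δh / Σ(b_i/K_i) = 16.1 / 9862 = 0.001633 m/day.
In each layer the seepage velocity is v_i = q/n_i, so the layer transit time is t_i = b_i·n_i / q:
  layer 1 (sandy clay): t_1 = 13.2 × 0.11 / 0.001633 = 889.4 d
  layer 2 (fractured sandstone): t_2 = 4.68 × 0.17 / 0.001633 = 487.3 d
  layer 3 (medium sand): t_3 = 3.92 × 0.27 / 0.001633 = 648.3 d
  layer 4 (weathered basalt): t_4 = 8.69 × 0.08 / 0.001633 = 425.8 d
Total t = Σ t_i = 2451 days = 6.710 years.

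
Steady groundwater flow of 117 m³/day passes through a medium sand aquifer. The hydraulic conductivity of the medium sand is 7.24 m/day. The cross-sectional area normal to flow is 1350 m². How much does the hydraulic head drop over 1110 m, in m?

From Q = K·A·i, i = Q / (K·A) = 117 / (7.240 × 1350) = 0.01197.
Head loss Δh = i · L = 0.01197 × 1110 = 13.29 m.

13.3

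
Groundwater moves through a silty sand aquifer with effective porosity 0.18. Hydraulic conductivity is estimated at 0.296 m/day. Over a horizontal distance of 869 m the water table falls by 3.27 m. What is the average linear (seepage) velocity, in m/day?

Hydraulic gradient i = Δh / L = 3.27 / 869 = 0.003763.
Darcy flux q = K · i = 0.2960 × 0.003763 = 0.001114 m/day.
Seepage velocity v = q / n_e = 0.001114 / 0.18 = 0.006188 m/day.

0.00619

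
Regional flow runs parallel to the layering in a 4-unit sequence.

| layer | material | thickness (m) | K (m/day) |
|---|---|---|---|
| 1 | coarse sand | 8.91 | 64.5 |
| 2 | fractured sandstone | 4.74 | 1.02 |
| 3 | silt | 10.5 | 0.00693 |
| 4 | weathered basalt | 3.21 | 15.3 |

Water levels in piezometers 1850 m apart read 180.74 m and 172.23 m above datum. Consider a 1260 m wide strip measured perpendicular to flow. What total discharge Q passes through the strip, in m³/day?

3640

Flow is parallel to layering, so each bed carries its own Darcy discharge and the transmissivities add.
Σ(K_i·b_i) = 64.5×8.91 + 1.02×4.74 + 0.00693×10.5 + 15.3×3.21 = 628.7 m²/day.
Hydraulic gradient i = (180.74 − 172.23) / 1850 = 8.51 / 1850 = 0.004600.
Q = Σ(K_i·b_i) · W · i = 628.7 × 1260 × 0.004600 = 3644 m³/day.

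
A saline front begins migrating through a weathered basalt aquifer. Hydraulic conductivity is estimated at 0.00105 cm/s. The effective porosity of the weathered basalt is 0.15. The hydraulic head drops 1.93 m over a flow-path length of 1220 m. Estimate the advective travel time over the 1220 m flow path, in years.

349

Convert K: 0.00105 cm/s × 864 = 0.9072 m/day.
Hydraulic gradient i = Δh / L = 1.93 / 1220 = 0.001582.
Darcy flux q = K · i = 0.9072 × 0.001582 = 0.001435 m/day.
Seepage velocity v = q / n_e = 0.001435 / 0.15 = 0.009568 m/day.
Travel time t = L / v = 1220 / 0.009568 = 1.275e+05 days = 349.1 years.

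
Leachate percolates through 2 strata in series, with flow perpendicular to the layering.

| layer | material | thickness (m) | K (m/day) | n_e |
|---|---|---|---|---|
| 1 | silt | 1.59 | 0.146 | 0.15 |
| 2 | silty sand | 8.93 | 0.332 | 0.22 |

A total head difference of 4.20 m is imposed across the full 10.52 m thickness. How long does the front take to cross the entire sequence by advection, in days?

With flow normal to the layers, continuity requires the same specific discharge q through every layer.
Σ(b_i/K_i) = 1.59/0.146 + 8.93/0.332 = 37.79 d.
q = Δh / Σ(b_i/K_i) = 4.20 / 37.79 = 0.1111 m/day.
In each layer the seepage velocity is v_i = q/n_i, so the layer transit time is t_i = b_i·n_i / q:
  layer 1 (silt): t_1 = 1.59 × 0.15 / 0.1111 = 2.146 d
  layer 2 (silty sand): t_2 = 8.93 × 0.22 / 0.1111 = 17.68 d
Total t = Σ t_i = 19.82 days.

19.8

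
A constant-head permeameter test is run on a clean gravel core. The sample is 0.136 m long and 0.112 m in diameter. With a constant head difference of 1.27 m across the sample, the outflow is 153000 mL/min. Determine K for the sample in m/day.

Cross-sectional area A = π·(d/2)² = π × (0.112/2)² = 0.009852 m².
Convert discharge: 153000 mL/min = 0.002550 m³/s.
Darcy's law rearranged: K = Q·L / (A·Δh) = 0.002550 × 0.136 / (0.009852 × 1.27) = 0.02772 m/s = 2395 m/day.

2390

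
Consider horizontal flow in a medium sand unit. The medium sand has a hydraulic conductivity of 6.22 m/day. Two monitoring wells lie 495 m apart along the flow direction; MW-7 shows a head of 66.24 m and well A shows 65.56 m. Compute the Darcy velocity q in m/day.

Hydraulic gradient i = (66.24 − 65.56) / 495 = 0.68 / 495 = 0.001374.
Specific discharge q = K · i = 6.220 × 0.001374 = 0.008545 m/day.

0.00854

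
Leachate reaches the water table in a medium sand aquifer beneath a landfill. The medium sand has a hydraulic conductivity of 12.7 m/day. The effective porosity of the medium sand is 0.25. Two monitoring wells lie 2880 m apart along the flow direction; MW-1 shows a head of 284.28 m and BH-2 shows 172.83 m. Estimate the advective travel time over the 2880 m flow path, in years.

4.01

Hydraulic gradient i = (284.28 − 172.83) / 2880 = 111.45 / 2880 = 0.03870.
Darcy flux q = K · i = 12.70 × 0.03870 = 0.4915 m/day.
Seepage velocity v = q / n_e = 0.4915 / 0.25 = 1.966 m/day.
Travel time t = L / v = 2880 / 1.966 = 1465 days = 4.011 years.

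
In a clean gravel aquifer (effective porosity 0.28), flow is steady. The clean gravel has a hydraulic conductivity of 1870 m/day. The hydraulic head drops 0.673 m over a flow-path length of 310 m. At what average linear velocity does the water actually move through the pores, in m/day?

Hydraulic gradient i = Δh / L = 0.673 / 310 = 0.002171.
Darcy flux q = K · i = 1870 × 0.002171 = 4.060 m/day.
Seepage velocity v = q / n_e = 4.060 / 0.28 = 14.50 m/day.

14.5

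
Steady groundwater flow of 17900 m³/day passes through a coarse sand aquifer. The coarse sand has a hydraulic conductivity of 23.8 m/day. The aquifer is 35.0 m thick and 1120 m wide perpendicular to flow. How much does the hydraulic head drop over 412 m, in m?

Cross-sectional area A = 1120 × 35.0 = 39200 m².
From Q = K·A·i, i = Q / (K·A) = 17900 / (23.80 × 39200) = 0.01919.
Head loss Δh = i · L = 0.01919 × 412 = 7.905 m.

7.90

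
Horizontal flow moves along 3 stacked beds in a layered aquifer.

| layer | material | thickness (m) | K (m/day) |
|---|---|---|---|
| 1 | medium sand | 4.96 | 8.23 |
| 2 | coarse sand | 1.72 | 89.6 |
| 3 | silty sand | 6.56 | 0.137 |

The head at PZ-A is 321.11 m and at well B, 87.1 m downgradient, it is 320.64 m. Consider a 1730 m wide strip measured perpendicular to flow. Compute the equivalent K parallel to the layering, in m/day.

14.8

Flow is parallel to layering, so each bed carries its own Darcy discharge and the transmissivities add.
Σ(K_i·b_i) = 8.23×4.96 + 89.6×1.72 + 0.137×6.56 = 195.8 m²/day.
Total thickness b = 13.24 m, so K_eq = Σ(K_i·b_i)/b = 14.79 m/day.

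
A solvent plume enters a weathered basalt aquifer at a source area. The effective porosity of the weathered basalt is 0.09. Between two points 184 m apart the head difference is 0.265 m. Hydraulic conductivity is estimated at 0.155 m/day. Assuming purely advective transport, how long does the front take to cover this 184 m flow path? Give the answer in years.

Hydraulic gradient i = Δh / L = 0.265 / 184 = 0.001440.
Darcy flux q = K · i = 0.1550 × 0.001440 = 0.0002232 m/day.
Seepage velocity v = q / n_e = 0.0002232 / 0.09 = 0.002480 m/day.
Travel time t = L / v = 184 / 0.002480 = 74182 days = 203.1 years.

203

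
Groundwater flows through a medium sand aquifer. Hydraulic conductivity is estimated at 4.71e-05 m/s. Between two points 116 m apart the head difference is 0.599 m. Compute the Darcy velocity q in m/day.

0.0210

Convert K: 4.71e-05 m/s × 86400 = 4.069 m/day.
Hydraulic gradient i = Δh / L = 0.599 / 116 = 0.005164.
Specific discharge q = K · i = 4.069 × 0.005164 = 0.02101 m/day.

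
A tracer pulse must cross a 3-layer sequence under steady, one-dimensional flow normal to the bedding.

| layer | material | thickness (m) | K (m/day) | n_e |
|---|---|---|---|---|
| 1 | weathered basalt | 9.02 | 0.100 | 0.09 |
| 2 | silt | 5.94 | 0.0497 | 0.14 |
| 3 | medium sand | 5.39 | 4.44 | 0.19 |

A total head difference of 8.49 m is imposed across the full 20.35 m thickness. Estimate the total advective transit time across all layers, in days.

With flow normal to the layers, continuity requires the same specific discharge q through every layer.
Σ(b_i/K_i) = 9.02/0.100 + 5.94/0.0497 + 5.39/4.44 = 210.9 d.
q = Δh / Σ(b_i/K_i) = 8.49 / 210.9 = 0.04025 m/day.
In each layer the seepage velocity is v_i = q/n_i, so the layer transit time is t_i = b_i·n_i / q:
  layer 1 (weathered basalt): t_1 = 9.02 × 0.09 / 0.04025 = 20.17 d
  layer 2 (silt): t_2 = 5.94 × 0.14 / 0.04025 = 20.66 d
  layer 3 (medium sand): t_3 = 5.39 × 0.19 / 0.04025 = 25.44 d
Total t = Σ t_i = 66.27 days.

66.3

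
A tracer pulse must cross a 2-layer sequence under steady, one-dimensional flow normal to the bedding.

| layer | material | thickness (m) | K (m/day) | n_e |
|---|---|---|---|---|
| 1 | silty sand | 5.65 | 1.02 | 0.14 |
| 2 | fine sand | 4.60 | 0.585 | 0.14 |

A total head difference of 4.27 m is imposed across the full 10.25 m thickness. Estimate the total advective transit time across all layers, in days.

4.50

With flow normal to the layers, continuity requires the same specific discharge q through every layer.
Σ(b_i/K_i) = 5.65/1.02 + 4.60/0.585 = 13.40 d.
q = Δh / Σ(b_i/K_i) = 4.27 / 13.40 = 0.3186 m/day.
In each layer the seepage velocity is v_i = q/n_i, so the layer transit time is t_i = b_i·n_i / q:
  layer 1 (silty sand): t_1 = 5.65 × 0.14 / 0.3186 = 2.483 d
  layer 2 (fine sand): t_2 = 4.60 × 0.14 / 0.3186 = 2.021 d
Total t = Σ t_i = 4.504 days.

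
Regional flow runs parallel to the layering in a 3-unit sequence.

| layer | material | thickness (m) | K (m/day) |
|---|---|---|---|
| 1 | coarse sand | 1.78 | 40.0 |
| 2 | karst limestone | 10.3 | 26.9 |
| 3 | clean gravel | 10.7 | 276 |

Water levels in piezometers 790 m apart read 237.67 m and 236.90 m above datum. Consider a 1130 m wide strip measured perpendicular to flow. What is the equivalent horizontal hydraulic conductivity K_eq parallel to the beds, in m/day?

Flow is parallel to layering, so each bed carries its own Darcy discharge and the transmissivities add.
Σ(K_i·b_i) = 40.0×1.78 + 26.9×10.3 + 276×10.7 = 3301 m²/day.
Total thickness b = 22.78 m, so K_eq = Σ(K_i·b_i)/b = 144.9 m/day.

145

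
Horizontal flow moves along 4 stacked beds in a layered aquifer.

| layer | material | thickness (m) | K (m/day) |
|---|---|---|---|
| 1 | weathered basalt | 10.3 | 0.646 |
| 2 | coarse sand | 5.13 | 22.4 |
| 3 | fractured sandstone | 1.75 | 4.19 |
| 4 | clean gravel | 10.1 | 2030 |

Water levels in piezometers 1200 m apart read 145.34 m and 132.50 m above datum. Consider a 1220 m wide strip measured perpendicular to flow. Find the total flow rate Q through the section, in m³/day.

Flow is parallel to layering, so each bed carries its own Darcy discharge and the transmissivities add.
Σ(K_i·b_i) = 0.646×10.3 + 22.4×5.13 + 4.19×1.75 + 2030×10.1 = 20632 m²/day.
Hydraulic gradient i = (145.34 − 132.50) / 1200 = 12.84 / 1200 = 0.01070.
Q = Σ(K_i·b_i) · W · i = 20632 × 1220 × 0.01070 = 2.693e+05 m³/day.

269000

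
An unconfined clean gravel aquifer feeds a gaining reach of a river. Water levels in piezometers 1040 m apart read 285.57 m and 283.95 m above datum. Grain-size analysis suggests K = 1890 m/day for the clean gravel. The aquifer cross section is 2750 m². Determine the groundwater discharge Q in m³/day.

Hydraulic gradient i = (285.57 − 283.95) / 1040 = 1.62 / 1040 = 0.001558.
Darcy's law: Q = K · A · i = 1890 × 2750 × 0.001558 = 8096 m³/day.

8100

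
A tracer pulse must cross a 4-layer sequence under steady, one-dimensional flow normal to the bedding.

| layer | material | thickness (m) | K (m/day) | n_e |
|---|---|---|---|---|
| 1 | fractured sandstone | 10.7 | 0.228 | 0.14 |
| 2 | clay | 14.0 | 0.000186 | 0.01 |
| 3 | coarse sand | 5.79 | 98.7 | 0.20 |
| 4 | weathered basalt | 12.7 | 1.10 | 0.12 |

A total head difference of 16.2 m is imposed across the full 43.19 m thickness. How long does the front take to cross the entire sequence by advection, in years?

55.0

With flow normal to the layers, continuity requires the same specific discharge q through every layer.
Σ(b_i/K_i) = 10.7/0.228 + 14.0/0.000186 + 5.79/98.7 + 12.7/1.10 = 75327 d.
q = Δh / Σ(b_i/K_i) = 16.2 / 75327 = 0.0002151 m/day.
In each layer the seepage velocity is v_i = q/n_i, so the layer transit time is t_i = b_i·n_i / q:
  layer 1 (fractured sandstone): t_1 = 10.7 × 0.14 / 0.0002151 = 6965 d
  layer 2 (clay): t_2 = 14.0 × 0.01 / 0.0002151 = 651.0 d
  layer 3 (coarse sand): t_3 = 5.79 × 0.20 / 0.0002151 = 5385 d
  layer 4 (weathered basalt): t_4 = 12.7 × 0.12 / 0.0002151 = 7086 d
Total t = Σ t_i = 20087 days = 55.00 years.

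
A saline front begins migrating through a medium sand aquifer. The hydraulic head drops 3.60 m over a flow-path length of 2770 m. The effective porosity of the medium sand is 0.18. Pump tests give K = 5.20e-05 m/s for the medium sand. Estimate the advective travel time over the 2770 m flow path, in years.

234

Convert K: 5.20e-05 m/s × 86400 = 4.493 m/day.
Hydraulic gradient i = Δh / L = 3.60 / 2770 = 0.001300.
Darcy flux q = K · i = 4.493 × 0.001300 = 0.005839 m/day.
Seepage velocity v = q / n_e = 0.005839 / 0.18 = 0.03244 m/day.
Travel time t = L / v = 2770 / 0.03244 = 85391 days = 233.8 years.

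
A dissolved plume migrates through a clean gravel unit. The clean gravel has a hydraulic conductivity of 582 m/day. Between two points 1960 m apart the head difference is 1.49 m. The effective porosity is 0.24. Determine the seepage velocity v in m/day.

1.84

Hydraulic gradient i = Δh / L = 1.49 / 1960 = 0.0007602.
Darcy flux q = K · i = 582.0 × 0.0007602 = 0.4424 m/day.
Seepage velocity v = q / n_e = 0.4424 / 0.24 = 1.843 m/day.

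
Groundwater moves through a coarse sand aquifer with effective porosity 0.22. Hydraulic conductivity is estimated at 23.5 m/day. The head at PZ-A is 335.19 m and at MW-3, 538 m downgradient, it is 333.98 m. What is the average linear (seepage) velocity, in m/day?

Hydraulic gradient i = (335.19 − 333.98) / 538 = 1.21 / 538 = 0.002249.
Darcy flux q = K · i = 23.50 × 0.002249 = 0.05285 m/day.
Seepage velocity v = q / n_e = 0.05285 / 0.22 = 0.2402 m/day.

0.240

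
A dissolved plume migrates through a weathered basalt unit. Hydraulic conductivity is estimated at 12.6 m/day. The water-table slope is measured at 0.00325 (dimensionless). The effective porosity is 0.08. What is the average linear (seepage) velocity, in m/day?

0.512

Hydraulic gradient i = 0.00325.
Darcy flux q = K · i = 12.60 × 0.003250 = 0.04095 m/day.
Seepage velocity v = q / n_e = 0.04095 / 0.08 = 0.5119 m/day.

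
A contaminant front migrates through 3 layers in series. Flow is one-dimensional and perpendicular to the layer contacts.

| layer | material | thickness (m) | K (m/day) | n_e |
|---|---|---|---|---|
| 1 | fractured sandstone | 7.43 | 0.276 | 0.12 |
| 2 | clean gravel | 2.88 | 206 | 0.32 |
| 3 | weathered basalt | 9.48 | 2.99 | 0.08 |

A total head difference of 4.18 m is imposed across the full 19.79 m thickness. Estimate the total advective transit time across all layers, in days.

18.5

With flow normal to the layers, continuity requires the same specific discharge q through every layer.
Σ(b_i/K_i) = 7.43/0.276 + 2.88/206 + 9.48/2.99 = 30.10 d.
q = Δh / Σ(b_i/K_i) = 4.18 / 30.10 = 0.1388 m/day.
In each layer the seepage velocity is v_i = q/n_i, so the layer transit time is t_i = b_i·n_i / q:
  layer 1 (fractured sandstone): t_1 = 7.43 × 0.12 / 0.1388 = 6.421 d
  layer 2 (clean gravel): t_2 = 2.88 × 0.32 / 0.1388 = 6.637 d
  layer 3 (weathered basalt): t_3 = 9.48 × 0.08 / 0.1388 = 5.462 d
Total t = Σ t_i = 18.52 days.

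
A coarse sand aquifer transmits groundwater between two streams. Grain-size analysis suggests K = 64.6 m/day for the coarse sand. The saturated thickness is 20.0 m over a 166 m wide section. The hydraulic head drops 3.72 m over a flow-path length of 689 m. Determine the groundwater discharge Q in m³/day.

Cross-sectional area A = 166 × 20.0 = 3320 m².
Hydraulic gradient i = Δh / L = 3.72 / 689 = 0.005399.
Darcy's law: Q = K · A · i = 64.60 × 3320 × 0.005399 = 1158 m³/day.

1160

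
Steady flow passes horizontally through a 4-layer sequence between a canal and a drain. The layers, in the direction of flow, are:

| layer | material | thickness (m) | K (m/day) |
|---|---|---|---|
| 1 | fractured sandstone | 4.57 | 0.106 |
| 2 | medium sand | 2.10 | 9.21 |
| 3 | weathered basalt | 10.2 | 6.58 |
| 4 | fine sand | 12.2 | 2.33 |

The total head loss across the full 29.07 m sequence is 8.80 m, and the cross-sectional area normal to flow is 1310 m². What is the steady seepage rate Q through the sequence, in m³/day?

230

Flow is perpendicular to layering, so the layers act in series and the equivalent K is the thickness-weighted harmonic mean.
Total thickness L = 4.57 + 2.10 + 10.2 + 12.2 = 29.07 m.
Σ(b_i/K_i) = 4.57/0.106 + 2.10/9.21 + 10.2/6.58 + 12.2/2.33 = 50.13 d.
K_eq = L / Σ(b_i/K_i) = 29.07 / 50.13 = 0.5799 m/day.
Q = K_eq · A · (Δh/L) = 0.5799 × 1310 × (8.80/29.07) = 230.0 m³/day.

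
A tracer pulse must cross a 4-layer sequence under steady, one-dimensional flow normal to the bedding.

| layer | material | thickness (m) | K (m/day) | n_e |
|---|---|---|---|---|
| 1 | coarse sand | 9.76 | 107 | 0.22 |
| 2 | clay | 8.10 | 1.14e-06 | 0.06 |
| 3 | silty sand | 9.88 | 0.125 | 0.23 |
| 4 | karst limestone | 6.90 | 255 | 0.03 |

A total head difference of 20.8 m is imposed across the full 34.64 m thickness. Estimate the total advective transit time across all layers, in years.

4780

With flow normal to the layers, continuity requires the same specific discharge q through every layer.
Σ(b_i/K_i) = 9.76/107 + 8.10/1.14e-06 + 9.88/0.125 + 6.90/255 = 7.105e+06 d.
q = Δh / Σ(b_i/K_i) = 20.8 / 7.105e+06 = 2.927e-06 m/day.
In each layer the seepage velocity is v_i = q/n_i, so the layer transit time is t_i = b_i·n_i / q:
  layer 1 (coarse sand): t_1 = 9.76 × 0.22 / 2.927e-06 = 7.335e+05 d
  layer 2 (clay): t_2 = 8.10 × 0.06 / 2.927e-06 = 1.660e+05 d
  layer 3 (silty sand): t_3 = 9.88 × 0.23 / 2.927e-06 = 7.763e+05 d
  layer 4 (karst limestone): t_4 = 6.90 × 0.03 / 2.927e-06 = 70712 d
Total t = Σ t_i = 1.746e+06 days = 4782 years.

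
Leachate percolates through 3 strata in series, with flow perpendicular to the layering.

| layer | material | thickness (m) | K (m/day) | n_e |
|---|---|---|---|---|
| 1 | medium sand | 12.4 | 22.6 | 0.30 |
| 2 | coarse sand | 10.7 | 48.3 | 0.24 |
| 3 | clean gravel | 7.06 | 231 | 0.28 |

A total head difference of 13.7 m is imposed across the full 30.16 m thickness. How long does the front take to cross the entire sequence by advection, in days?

With flow normal to the layers, continuity requires the same specific discharge q through every layer.
Σ(b_i/K_i) = 12.4/22.6 + 10.7/48.3 + 7.06/231 = 0.8008 d.
q = Δh / Σ(b_i/K_i) = 13.7 / 0.8008 = 17.11 m/day.
In each layer the seepage velocity is v_i = q/n_i, so the layer transit time is t_i = b_i·n_i / q:
  layer 1 (medium sand): t_1 = 12.4 × 0.30 / 17.11 = 0.2174 d
  layer 2 (coarse sand): t_2 = 10.7 × 0.24 / 17.11 = 0.1501 d
  layer 3 (clean gravel): t_3 = 7.06 × 0.28 / 17.11 = 0.1155 d
Total t = Σ t_i = 0.4831 days.

0.483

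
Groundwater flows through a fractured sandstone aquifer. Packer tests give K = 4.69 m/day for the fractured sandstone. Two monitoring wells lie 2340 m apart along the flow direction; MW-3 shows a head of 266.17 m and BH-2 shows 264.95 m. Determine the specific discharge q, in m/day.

0.00245

Hydraulic gradient i = (266.17 − 264.95) / 2340 = 1.22 / 2340 = 0.0005214.
Specific discharge q = K · i = 4.690 × 0.0005214 = 0.002445 m/day.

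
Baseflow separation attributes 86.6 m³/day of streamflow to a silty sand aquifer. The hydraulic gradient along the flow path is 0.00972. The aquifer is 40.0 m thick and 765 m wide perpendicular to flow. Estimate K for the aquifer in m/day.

Cross-sectional area A = 765 × 40.0 = 30600 m².
Hydraulic gradient i = 0.00972.
From Q = K·A·i, K = Q / (A·i) = 86.6 / (30600 × 0.009720) = 0.2912 m/day.

0.291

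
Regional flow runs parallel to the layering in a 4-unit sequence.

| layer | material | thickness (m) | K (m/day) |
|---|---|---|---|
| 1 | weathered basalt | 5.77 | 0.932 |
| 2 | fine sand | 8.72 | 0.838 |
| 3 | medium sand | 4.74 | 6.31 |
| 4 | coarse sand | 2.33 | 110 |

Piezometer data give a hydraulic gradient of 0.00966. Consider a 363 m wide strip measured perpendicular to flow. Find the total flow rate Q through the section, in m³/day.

1050

Flow is parallel to layering, so each bed carries its own Darcy discharge and the transmissivities add.
Σ(K_i·b_i) = 0.932×5.77 + 0.838×8.72 + 6.31×4.74 + 110×2.33 = 298.9 m²/day.
Hydraulic gradient i = 0.00966.
Q = Σ(K_i·b_i) · W · i = 298.9 × 363 × 0.009660 = 1048 m³/day.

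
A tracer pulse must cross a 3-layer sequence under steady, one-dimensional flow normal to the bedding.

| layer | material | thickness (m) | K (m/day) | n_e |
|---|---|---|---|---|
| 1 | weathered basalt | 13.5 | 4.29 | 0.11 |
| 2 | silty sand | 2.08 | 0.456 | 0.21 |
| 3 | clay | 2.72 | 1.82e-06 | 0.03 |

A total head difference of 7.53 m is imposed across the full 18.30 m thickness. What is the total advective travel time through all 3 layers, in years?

With flow normal to the layers, continuity requires the same specific discharge q through every layer.
Σ(b_i/K_i) = 13.5/4.29 + 2.08/0.456 + 2.72/1.82e-06 = 1.495e+06 d.
q = Δh / Σ(b_i/K_i) = 7.53 / 1.495e+06 = 5.038e-06 m/day.
In each layer the seepage velocity is v_i = q/n_i, so the layer transit time is t_i = b_i·n_i / q:
  layer 1 (weathered basalt): t_1 = 13.5 × 0.11 / 5.038e-06 = 2.947e+05 d
  layer 2 (silty sand): t_2 = 2.08 × 0.21 / 5.038e-06 = 86694 d
  layer 3 (clay): t_3 = 2.72 × 0.03 / 5.038e-06 = 16196 d
Total t = Σ t_i = 3.976e+05 days = 1089 years.

1090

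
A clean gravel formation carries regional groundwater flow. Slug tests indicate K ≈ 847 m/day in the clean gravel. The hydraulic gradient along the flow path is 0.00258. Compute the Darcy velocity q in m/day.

2.19

Hydraulic gradient i = 0.00258.
Specific discharge q = K · i = 847.0 × 0.002580 = 2.185 m/day.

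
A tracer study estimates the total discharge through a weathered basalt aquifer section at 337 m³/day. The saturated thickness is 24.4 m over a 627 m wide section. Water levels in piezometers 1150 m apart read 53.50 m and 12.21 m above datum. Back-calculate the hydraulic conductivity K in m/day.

Cross-sectional area A = 627 × 24.4 = 15299 m².
Hydraulic gradient i = (53.50 − 12.21) / 1150 = 41.29 / 1150 = 0.03590.
From Q = K·A·i, K = Q / (A·i) = 337 / (15299 × 0.03590) = 0.6135 m/day.

0.614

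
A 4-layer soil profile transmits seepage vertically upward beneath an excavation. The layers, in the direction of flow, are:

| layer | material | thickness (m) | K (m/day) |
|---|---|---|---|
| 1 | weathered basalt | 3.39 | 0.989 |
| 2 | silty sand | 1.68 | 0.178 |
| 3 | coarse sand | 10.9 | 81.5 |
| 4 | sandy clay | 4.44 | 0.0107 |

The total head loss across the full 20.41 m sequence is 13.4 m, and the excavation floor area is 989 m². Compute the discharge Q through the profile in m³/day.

Flow is perpendicular to layering, so the layers act in series and the equivalent K is the thickness-weighted harmonic mean.
Total thickness L = 3.39 + 1.68 + 10.9 + 4.44 = 20.41 m.
Σ(b_i/K_i) = 3.39/0.989 + 1.68/0.178 + 10.9/81.5 + 4.44/0.0107 = 428.0 d.
K_eq = L / Σ(b_i/K_i) = 20.41 / 428.0 = 0.04769 m/day.
Q = K_eq · A · (Δh/L) = 0.04769 × 989 × (13.4/20.41) = 30.97 m³/day.

31.0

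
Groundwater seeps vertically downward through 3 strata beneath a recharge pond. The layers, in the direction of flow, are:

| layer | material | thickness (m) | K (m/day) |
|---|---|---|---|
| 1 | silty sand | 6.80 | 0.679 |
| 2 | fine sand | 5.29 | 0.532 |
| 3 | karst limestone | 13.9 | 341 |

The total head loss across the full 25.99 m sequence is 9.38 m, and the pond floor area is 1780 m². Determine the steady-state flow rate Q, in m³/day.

Flow is perpendicular to layering, so the layers act in series and the equivalent K is the thickness-weighted harmonic mean.
Total thickness L = 6.80 + 5.29 + 13.9 = 25.99 m.
Σ(b_i/K_i) = 6.80/0.679 + 5.29/0.532 + 13.9/341 = 20.00 d.
K_eq = L / Σ(b_i/K_i) = 25.99 / 20.00 = 1.300 m/day.
Q = K_eq · A · (Δh/L) = 1.300 × 1780 × (9.38/25.99) = 834.9 m³/day.

835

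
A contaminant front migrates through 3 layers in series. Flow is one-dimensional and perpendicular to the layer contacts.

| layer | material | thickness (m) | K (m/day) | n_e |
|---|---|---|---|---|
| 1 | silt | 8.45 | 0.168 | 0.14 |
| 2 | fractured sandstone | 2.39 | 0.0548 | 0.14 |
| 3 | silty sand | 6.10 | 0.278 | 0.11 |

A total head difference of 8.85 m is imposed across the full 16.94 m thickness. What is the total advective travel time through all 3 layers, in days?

With flow normal to the layers, continuity requires the same specific discharge q through every layer.
Σ(b_i/K_i) = 8.45/0.168 + 2.39/0.0548 + 6.10/0.278 = 115.9 d.
q = Δh / Σ(b_i/K_i) = 8.85 / 115.9 = 0.07639 m/day.
In each layer the seepage velocity is v_i = q/n_i, so the layer transit time is t_i = b_i·n_i / q:
  layer 1 (silt): t_1 = 8.45 × 0.14 / 0.07639 = 15.49 d
  layer 2 (fractured sandstone): t_2 = 2.39 × 0.14 / 0.07639 = 4.380 d
  layer 3 (silty sand): t_3 = 6.10 × 0.11 / 0.07639 = 8.784 d
Total t = Σ t_i = 28.65 days.

28.7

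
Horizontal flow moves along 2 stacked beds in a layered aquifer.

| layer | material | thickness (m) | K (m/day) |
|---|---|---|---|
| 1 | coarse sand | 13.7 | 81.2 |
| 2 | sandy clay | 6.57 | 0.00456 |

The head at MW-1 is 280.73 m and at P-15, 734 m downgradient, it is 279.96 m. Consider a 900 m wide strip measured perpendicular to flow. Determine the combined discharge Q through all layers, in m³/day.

1050

Flow is parallel to layering, so each bed carries its own Darcy discharge and the transmissivities add.
Σ(K_i·b_i) = 81.2×13.7 + 0.00456×6.57 = 1112 m²/day.
Hydraulic gradient i = (280.73 − 279.96) / 734 = 0.77 / 734 = 0.001049.
Q = Σ(K_i·b_i) · W · i = 1112 × 900 × 0.001049 = 1050 m³/day.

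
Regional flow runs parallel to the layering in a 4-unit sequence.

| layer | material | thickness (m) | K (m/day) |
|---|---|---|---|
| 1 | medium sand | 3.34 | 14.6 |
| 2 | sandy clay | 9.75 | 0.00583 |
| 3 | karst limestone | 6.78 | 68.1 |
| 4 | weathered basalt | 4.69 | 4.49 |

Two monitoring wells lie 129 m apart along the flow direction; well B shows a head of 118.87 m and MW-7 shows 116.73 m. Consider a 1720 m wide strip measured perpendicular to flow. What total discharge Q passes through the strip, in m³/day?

Flow is parallel to layering, so each bed carries its own Darcy discharge and the transmissivities add.
Σ(K_i·b_i) = 14.6×3.34 + 0.00583×9.75 + 68.1×6.78 + 4.49×4.69 = 531.6 m²/day.
Hydraulic gradient i = (118.87 − 116.73) / 129 = 2.14 / 129 = 0.01659.
Q = Σ(K_i·b_i) · W · i = 531.6 × 1720 × 0.01659 = 15168 m³/day.

15200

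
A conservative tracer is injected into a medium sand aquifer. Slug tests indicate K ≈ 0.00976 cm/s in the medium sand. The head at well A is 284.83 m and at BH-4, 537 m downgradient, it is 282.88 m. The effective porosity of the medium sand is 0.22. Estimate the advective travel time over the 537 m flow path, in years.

10.6

Convert K: 0.00976 cm/s × 864 = 8.433 m/day.
Hydraulic gradient i = (284.83 − 282.88) / 537 = 1.95 / 537 = 0.003631.
Darcy flux q = K · i = 8.433 × 0.003631 = 0.03062 m/day.
Seepage velocity v = q / n_e = 0.03062 / 0.22 = 0.1392 m/day.
Travel time t = L / v = 537 / 0.1392 = 3858 days = 10.56 years.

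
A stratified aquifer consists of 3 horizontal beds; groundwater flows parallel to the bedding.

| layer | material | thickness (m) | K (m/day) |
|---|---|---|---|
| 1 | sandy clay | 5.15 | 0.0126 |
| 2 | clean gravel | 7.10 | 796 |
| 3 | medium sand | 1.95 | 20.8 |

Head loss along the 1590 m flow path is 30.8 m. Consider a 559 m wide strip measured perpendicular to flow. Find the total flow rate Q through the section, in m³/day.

Flow is parallel to layering, so each bed carries its own Darcy discharge and the transmissivities add.
Σ(K_i·b_i) = 0.0126×5.15 + 796×7.10 + 20.8×1.95 = 5692 m²/day.
Hydraulic gradient i = Δh / L = 30.8 / 1590 = 0.01937.
Q = Σ(K_i·b_i) · W · i = 5692 × 559 × 0.01937 = 61638 m³/day.

61600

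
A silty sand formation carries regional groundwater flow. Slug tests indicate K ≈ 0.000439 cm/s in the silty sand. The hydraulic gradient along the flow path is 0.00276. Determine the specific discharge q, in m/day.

0.00105

Convert K: 0.000439 cm/s × 864 = 0.3793 m/day.
Hydraulic gradient i = 0.00276.
Specific discharge q = K · i = 0.3793 × 0.002760 = 0.001047 m/day.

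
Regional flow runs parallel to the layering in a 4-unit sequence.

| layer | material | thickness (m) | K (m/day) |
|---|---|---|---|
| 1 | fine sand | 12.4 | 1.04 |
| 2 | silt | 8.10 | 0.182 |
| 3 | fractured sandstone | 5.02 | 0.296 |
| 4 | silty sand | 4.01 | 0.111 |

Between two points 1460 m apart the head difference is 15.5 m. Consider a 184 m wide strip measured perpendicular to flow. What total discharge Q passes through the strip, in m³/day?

Flow is parallel to layering, so each bed carries its own Darcy discharge and the transmissivities add.
Σ(K_i·b_i) = 1.04×12.4 + 0.182×8.10 + 0.296×5.02 + 0.111×4.01 = 16.30 m²/day.
Hydraulic gradient i = Δh / L = 15.5 / 1460 = 0.01062.
Q = Σ(K_i·b_i) · W · i = 16.30 × 184 × 0.01062 = 31.84 m³/day.

31.8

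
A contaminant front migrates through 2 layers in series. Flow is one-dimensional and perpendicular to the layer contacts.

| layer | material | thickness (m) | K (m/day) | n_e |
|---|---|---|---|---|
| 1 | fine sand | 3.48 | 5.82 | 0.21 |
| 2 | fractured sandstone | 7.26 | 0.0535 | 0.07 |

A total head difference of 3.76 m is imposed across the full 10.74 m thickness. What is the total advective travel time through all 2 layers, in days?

With flow normal to the layers, continuity requires the same specific discharge q through every layer.
Σ(b_i/K_i) = 3.48/5.82 + 7.26/0.0535 = 136.3 d.
q = Δh / Σ(b_i/K_i) = 3.76 / 136.3 = 0.02759 m/day.
In each layer the seepage velocity is v_i = q/n_i, so the layer transit time is t_i = b_i·n_i / q:
  layer 1 (fine sand): t_1 = 3.48 × 0.21 / 0.02759 = 26.49 d
  layer 2 (fractured sandstone): t_2 = 7.26 × 0.07 / 0.02759 = 18.42 d
Total t = Σ t_i = 44.91 days.

44.9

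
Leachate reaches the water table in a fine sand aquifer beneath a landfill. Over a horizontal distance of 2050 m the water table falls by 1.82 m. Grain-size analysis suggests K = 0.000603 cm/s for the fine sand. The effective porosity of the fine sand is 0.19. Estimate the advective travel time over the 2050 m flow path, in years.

Convert K: 0.000603 cm/s × 864 = 0.5210 m/day.
Hydraulic gradient i = Δh / L = 1.82 / 2050 = 0.0008878.
Darcy flux q = K · i = 0.5210 × 0.0008878 = 0.0004625 m/day.
Seepage velocity v = q / n_e = 0.0004625 / 0.19 = 0.002434 m/day.
Travel time t = L / v = 2050 / 0.002434 = 8.421e+05 days = 2306 years.

2310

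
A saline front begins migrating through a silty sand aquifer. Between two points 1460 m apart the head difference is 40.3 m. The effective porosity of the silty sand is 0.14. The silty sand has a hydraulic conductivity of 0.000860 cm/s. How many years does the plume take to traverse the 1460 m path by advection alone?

27.3

Convert K: 0.000860 cm/s × 864 = 0.7430 m/day.
Hydraulic gradient i = Δh / L = 40.3 / 1460 = 0.02760.
Darcy flux q = K · i = 0.7430 × 0.02760 = 0.02051 m/day.
Seepage velocity v = q / n_e = 0.02051 / 0.14 = 0.1465 m/day.
Travel time t = L / v = 1460 / 0.1465 = 9966 days = 27.29 years.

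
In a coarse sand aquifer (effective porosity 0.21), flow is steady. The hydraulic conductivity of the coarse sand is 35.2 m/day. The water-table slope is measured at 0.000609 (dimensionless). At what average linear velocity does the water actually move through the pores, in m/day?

Hydraulic gradient i = 0.000609.
Darcy flux q = K · i = 35.20 × 0.0006090 = 0.02144 m/day.
Seepage velocity v = q / n_e = 0.02144 / 0.21 = 0.1021 m/day.

0.102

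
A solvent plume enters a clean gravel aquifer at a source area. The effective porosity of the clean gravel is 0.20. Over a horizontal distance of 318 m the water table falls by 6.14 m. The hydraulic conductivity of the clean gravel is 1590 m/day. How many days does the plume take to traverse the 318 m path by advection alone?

2.07

Hydraulic gradient i = Δh / L = 6.14 / 318 = 0.01931.
Darcy flux q = K · i = 1590 × 0.01931 = 30.70 m/day.
Seepage velocity v = q / n_e = 30.70 / 0.20 = 153.5 m/day.
Travel time t = L / v = 318 / 153.5 = 2.072 days.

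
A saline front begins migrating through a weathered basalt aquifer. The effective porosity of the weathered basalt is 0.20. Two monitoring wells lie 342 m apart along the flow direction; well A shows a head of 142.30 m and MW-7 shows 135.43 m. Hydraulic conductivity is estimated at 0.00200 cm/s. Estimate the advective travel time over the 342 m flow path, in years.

5.40

Convert K: 0.00200 cm/s × 864 = 1.728 m/day.
Hydraulic gradient i = (142.30 − 135.43) / 342 = 6.87 / 342 = 0.02009.
Darcy flux q = K · i = 1.728 × 0.02009 = 0.03471 m/day.
Seepage velocity v = q / n_e = 0.03471 / 0.20 = 0.1736 m/day.
Travel time t = L / v = 342 / 0.1736 = 1971 days = 5.395 years.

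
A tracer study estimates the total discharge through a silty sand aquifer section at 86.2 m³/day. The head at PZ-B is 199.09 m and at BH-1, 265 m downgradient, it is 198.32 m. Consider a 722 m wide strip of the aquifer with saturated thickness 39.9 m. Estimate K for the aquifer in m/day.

Cross-sectional area A = 722 × 39.9 = 28808 m².
Hydraulic gradient i = (199.09 − 198.32) / 265 = 0.77 / 265 = 0.002906.
From Q = K·A·i, K = Q / (A·i) = 86.2 / (28808 × 0.002906) = 1.030 m/day.

1.03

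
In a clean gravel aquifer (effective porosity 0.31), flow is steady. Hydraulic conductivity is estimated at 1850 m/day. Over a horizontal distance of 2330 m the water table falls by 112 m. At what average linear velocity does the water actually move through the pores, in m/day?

Hydraulic gradient i = Δh / L = 112 / 2330 = 0.04807.
Darcy flux q = K · i = 1850 × 0.04807 = 88.93 m/day.
Seepage velocity v = q / n_e = 88.93 / 0.31 = 286.9 m/day.

287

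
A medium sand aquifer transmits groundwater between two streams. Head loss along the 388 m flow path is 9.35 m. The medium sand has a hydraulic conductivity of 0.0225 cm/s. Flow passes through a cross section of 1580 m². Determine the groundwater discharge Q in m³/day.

Convert K: 0.0225 cm/s × 864 = 19.44 m/day.
Hydraulic gradient i = Δh / L = 9.35 / 388 = 0.02410.
Darcy's law: Q = K · A · i = 19.44 × 1580 × 0.02410 = 740.2 m³/day.

740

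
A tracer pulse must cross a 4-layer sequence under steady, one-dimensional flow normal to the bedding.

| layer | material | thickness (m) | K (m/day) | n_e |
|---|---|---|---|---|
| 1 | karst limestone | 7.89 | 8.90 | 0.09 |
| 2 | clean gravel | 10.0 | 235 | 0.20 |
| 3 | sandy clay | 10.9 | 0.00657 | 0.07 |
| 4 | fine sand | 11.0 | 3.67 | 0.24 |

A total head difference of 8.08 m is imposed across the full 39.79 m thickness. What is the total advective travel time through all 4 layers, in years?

With flow normal to the layers, continuity requires the same specific discharge q through every layer.
Σ(b_i/K_i) = 7.89/8.90 + 10.0/235 + 10.9/0.00657 + 11.0/3.67 = 1663 d.
q = Δh / Σ(b_i/K_i) = 8.08 / 1663 = 0.004859 m/day.
In each layer the seepage velocity is v_i = q/n_i, so the layer transit time is t_i = b_i·n_i / q:
  layer 1 (karst limestone): t_1 = 7.89 × 0.09 / 0.004859 = 146.1 d
  layer 2 (clean gravel): t_2 = 10.0 × 0.20 / 0.004859 = 411.6 d
  layer 3 (sandy clay): t_3 = 10.9 × 0.07 / 0.004859 = 157.0 d
  layer 4 (fine sand): t_4 = 11.0 × 0.24 / 0.004859 = 543.4 d
Total t = Σ t_i = 1258 days = 3.445 years.

3.44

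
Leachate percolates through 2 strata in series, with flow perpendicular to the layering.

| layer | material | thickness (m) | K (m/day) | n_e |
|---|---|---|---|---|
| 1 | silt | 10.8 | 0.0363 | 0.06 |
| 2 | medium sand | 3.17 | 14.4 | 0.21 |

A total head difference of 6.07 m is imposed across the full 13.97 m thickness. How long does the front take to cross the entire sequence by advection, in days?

64.4

With flow normal to the layers, continuity requires the same specific discharge q through every layer.
Σ(b_i/K_i) = 10.8/0.0363 + 3.17/14.4 = 297.7 d.
q = Δh / Σ(b_i/K_i) = 6.07 / 297.7 = 0.02039 m/day.
In each layer the seepage velocity is v_i = q/n_i, so the layer transit time is t_i = b_i·n_i / q:
  layer 1 (silt): t_1 = 10.8 × 0.06 / 0.02039 = 31.79 d
  layer 2 (medium sand): t_2 = 3.17 × 0.21 / 0.02039 = 32.65 d
Total t = Σ t_i = 64.44 days.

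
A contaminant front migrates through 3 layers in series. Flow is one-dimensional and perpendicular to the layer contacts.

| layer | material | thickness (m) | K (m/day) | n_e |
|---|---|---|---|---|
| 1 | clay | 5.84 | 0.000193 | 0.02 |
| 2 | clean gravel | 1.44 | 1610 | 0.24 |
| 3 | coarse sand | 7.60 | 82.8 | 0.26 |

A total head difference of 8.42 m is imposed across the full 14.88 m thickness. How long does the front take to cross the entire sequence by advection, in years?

With flow normal to the layers, continuity requires the same specific discharge q through every layer.
Σ(b_i/K_i) = 5.84/0.000193 + 1.44/1610 + 7.60/82.8 = 30259 d.
q = Δh / Σ(b_i/K_i) = 8.42 / 30259 = 0.0002783 m/day.
In each layer the seepage velocity is v_i = q/n_i, so the layer transit time is t_i = b_i·n_i / q:
  layer 1 (clay): t_1 = 5.84 × 0.02 / 0.0002783 = 419.7 d
  layer 2 (clean gravel): t_2 = 1.44 × 0.24 / 0.0002783 = 1242 d
  layer 3 (coarse sand): t_3 = 7.60 × 0.26 / 0.0002783 = 7101 d
Total t = Σ t_i = 8763 days = 23.99 years.

24.0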